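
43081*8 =344648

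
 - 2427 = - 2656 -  - 229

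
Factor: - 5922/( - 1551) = 2^1*3^1*7^1 *11^ ( - 1 ) = 42/11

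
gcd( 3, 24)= 3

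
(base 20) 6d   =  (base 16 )85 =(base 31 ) 49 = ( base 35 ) 3s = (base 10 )133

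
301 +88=389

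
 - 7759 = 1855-9614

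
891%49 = 9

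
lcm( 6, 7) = 42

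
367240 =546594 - 179354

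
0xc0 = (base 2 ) 11000000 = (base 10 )192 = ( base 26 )7a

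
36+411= 447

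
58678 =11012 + 47666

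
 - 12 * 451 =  - 5412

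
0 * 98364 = 0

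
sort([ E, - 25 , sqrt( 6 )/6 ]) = [  -  25, sqrt(6 )/6, E] 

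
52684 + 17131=69815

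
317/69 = 4 + 41/69 = 4.59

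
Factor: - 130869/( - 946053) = 131/947 = 131^1*947^( - 1 ) 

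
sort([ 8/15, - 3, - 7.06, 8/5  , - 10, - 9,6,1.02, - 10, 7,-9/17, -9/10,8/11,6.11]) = [ - 10, - 10, - 9, - 7.06, - 3, - 9/10, - 9/17,8/15, 8/11 , 1.02,8/5,6, 6.11,7]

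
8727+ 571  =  9298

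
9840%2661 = 1857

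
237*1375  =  325875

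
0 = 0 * 7618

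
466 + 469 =935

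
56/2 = 28= 28.00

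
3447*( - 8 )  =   - 27576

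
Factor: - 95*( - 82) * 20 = 2^3*5^2*19^1*41^1 = 155800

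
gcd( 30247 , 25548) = 1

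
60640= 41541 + 19099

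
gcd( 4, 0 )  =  4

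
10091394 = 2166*4659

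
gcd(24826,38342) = 2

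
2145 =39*55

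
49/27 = 1  +  22/27= 1.81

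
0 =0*937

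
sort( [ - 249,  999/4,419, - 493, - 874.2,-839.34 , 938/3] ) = [ - 874.2,-839.34,  -  493, - 249,999/4,  938/3, 419 ]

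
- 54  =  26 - 80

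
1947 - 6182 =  - 4235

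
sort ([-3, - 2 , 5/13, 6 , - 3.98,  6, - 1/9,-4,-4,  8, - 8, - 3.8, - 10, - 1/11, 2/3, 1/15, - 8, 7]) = [ - 10,-8,- 8, - 4, - 4, - 3.98, - 3.8, - 3,-2,  -  1/9, - 1/11,1/15, 5/13, 2/3, 6,6, 7,8]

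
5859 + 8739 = 14598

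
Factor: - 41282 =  - 2^1*20641^1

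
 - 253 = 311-564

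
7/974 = 7/974 = 0.01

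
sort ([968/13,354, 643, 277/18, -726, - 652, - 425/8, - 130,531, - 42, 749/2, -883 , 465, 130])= [ - 883, - 726, - 652, - 130, - 425/8, - 42, 277/18, 968/13, 130, 354, 749/2, 465, 531,643 ]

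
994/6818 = 71/487 =0.15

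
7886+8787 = 16673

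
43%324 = 43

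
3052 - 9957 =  - 6905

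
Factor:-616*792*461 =  -  2^6*3^2*7^1* 11^2*461^1  =  -224908992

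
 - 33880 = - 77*440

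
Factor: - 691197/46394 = -2^(-1 )*3^1*13^1 * 37^1 * 479^1 * 23197^( - 1 )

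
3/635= 3/635 = 0.00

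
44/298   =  22/149 = 0.15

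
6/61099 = 6/61099 = 0.00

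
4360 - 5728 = - 1368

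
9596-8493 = 1103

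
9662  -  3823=5839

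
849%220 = 189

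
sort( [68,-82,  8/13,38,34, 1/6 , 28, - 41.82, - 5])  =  [-82,-41.82 , - 5, 1/6, 8/13,28, 34,38 , 68]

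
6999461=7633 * 917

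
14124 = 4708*3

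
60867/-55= - 1107 + 18/55=- 1106.67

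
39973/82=39973/82  =  487.48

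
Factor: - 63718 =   -  2^1*31859^1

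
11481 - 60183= - 48702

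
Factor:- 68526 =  - 2^1*3^6*47^1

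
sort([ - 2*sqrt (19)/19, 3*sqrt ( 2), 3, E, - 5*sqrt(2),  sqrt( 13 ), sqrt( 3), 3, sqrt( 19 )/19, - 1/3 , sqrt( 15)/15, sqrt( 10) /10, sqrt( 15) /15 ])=[ - 5*sqrt( 2), - 2*sqrt( 19)/19 , - 1/3,sqrt(19)/19,sqrt( 15)/15, sqrt( 15)/15, sqrt( 10)/10, sqrt( 3) , E, 3 , 3,sqrt(13),3*sqrt(2)]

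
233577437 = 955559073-721981636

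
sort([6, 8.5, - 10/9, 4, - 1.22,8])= [- 1.22,- 10/9,4,6, 8, 8.5 ]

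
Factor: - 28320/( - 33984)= 5/6 = 2^( - 1)*3^( - 1 )*5^1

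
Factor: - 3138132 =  - 2^2*3^1*17^1*  15383^1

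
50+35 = 85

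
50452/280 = 12613/70 = 180.19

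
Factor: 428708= 2^2*7^1* 61^1*251^1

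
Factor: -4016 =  - 2^4*251^1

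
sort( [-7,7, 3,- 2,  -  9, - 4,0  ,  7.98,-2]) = [ - 9,- 7, - 4, - 2, - 2, 0,3,7,  7.98 ]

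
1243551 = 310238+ 933313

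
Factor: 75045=3^1*5^1*5003^1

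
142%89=53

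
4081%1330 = 91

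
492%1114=492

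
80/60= 1+1/3 =1.33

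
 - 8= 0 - 8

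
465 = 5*93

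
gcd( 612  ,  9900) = 36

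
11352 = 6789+4563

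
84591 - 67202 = 17389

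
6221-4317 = 1904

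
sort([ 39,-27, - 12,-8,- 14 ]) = [ -27, - 14, - 12, - 8 , 39]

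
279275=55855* 5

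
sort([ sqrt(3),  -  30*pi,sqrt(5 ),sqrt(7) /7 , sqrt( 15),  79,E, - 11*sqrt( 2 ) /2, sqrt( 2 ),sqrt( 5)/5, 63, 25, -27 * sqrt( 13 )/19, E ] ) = [ - 30 * pi ,  -  11*sqrt(2 )/2, - 27*sqrt( 13 )/19, sqrt( 7) /7, sqrt( 5) /5, sqrt( 2 ),sqrt( 3 ),sqrt (5),E,  E, sqrt ( 15),25,63,79] 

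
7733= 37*209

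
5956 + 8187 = 14143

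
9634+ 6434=16068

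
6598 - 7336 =  -  738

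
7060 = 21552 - 14492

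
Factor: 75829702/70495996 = 37914851/35247998 = 2^( - 1)*13^1 * 761^( - 1 )*23159^( - 1 )*2916527^1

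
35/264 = 35/264 = 0.13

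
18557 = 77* 241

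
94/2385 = 94/2385  =  0.04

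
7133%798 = 749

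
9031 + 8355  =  17386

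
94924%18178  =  4034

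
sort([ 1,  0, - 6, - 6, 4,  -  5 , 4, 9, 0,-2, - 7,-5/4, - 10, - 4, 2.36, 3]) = [ - 10,- 7, - 6 , - 6,-5, - 4, - 2, - 5/4, 0, 0,1,2.36, 3,4, 4,9]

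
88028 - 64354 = 23674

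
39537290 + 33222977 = 72760267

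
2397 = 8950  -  6553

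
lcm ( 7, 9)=63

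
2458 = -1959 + 4417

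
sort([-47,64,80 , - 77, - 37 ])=[ - 77, - 47, - 37,  64, 80]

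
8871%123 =15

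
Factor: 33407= 11^1*  3037^1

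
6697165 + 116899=6814064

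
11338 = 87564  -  76226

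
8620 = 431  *20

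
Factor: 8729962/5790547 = 2^1*7^ ( - 1)*61^(-1 )*71^(-1 )*191^ (-1) *487^1*8963^1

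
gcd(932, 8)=4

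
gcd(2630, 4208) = 526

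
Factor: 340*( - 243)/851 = - 82620/851 = - 2^2*3^5*5^1  *  17^1*  23^( - 1 )*37^(  -  1 ) 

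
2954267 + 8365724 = 11319991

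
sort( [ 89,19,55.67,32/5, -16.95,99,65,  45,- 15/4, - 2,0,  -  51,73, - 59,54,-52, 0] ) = [ - 59, - 52, - 51,-16.95, - 15/4, - 2,0,0,32/5,19,45, 54,55.67 , 65,  73,89,99] 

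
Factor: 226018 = 2^1 *13^1*8693^1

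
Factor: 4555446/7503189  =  2^1 * 7^1*101^( - 1 )*24763^( - 1 ) * 108463^1 = 1518482/2501063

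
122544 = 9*13616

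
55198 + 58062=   113260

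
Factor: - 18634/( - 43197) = 22/51 = 2^1*3^( - 1 )*11^1*17^(-1) 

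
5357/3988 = 5357/3988= 1.34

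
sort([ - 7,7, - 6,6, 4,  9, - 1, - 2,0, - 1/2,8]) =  [ - 7, - 6, - 2, - 1,-1/2,0,4,6,7,8,9]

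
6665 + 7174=13839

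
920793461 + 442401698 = 1363195159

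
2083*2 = 4166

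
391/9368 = 391/9368 = 0.04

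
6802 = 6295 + 507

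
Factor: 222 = 2^1*3^1*37^1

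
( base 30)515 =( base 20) b6f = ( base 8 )10667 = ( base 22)983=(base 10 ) 4535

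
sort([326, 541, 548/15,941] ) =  [548/15,  326,541, 941 ]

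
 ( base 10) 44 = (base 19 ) 26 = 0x2c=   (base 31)1D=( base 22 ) 20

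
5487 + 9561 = 15048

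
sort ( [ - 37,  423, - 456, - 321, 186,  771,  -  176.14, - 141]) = [ - 456, - 321, - 176.14, - 141,-37, 186, 423,771]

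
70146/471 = 23382/157 =148.93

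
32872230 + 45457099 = 78329329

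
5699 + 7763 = 13462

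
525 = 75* 7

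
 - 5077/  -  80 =5077/80  =  63.46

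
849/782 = 1 + 67/782 = 1.09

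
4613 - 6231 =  - 1618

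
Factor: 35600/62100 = 356/621 = 2^2*3^( - 3 )*23^(- 1)*89^1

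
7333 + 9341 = 16674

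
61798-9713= 52085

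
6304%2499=1306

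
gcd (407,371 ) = 1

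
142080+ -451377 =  - 309297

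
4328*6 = 25968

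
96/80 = 6/5 = 1.20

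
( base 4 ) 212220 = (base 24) 470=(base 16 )9A8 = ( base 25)3nm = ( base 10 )2472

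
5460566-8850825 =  - 3390259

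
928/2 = 464 = 464.00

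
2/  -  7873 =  - 2/7873 = - 0.00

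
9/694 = 9/694  =  0.01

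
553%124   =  57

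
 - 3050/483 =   -  7+ 331/483 = - 6.31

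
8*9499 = 75992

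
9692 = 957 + 8735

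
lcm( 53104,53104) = 53104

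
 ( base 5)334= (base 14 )6A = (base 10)94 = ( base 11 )86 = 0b1011110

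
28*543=15204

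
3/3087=1/1029=   0.00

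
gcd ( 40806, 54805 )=1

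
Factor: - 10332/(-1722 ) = 6 = 2^1*3^1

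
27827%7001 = 6824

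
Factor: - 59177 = - 17^1*59^2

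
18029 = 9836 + 8193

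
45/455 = 9/91 = 0.10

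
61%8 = 5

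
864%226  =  186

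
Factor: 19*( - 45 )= - 3^2*5^1*19^1   =  - 855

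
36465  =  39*935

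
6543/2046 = 3 + 135/682 = 3.20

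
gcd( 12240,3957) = 3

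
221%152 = 69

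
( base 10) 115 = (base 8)163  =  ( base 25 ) 4f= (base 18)67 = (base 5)430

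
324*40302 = 13057848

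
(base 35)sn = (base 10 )1003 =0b1111101011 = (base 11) 832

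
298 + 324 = 622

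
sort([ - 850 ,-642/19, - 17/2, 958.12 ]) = [  -  850,- 642/19,  -  17/2, 958.12 ] 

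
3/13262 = 3/13262 =0.00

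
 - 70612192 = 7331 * (  -  9632)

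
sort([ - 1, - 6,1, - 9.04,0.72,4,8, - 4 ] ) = [ - 9.04,- 6, -4, - 1,0.72, 1,4,8] 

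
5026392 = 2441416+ 2584976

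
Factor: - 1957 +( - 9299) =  - 11256= -2^3*3^1*7^1 * 67^1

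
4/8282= 2/4141 = 0.00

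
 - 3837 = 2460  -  6297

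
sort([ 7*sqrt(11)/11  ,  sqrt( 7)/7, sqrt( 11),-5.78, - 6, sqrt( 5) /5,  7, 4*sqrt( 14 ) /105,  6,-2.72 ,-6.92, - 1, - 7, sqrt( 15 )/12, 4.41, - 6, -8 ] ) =[-8,-7,- 6.92,-6,-6, - 5.78,  -  2.72, - 1 , 4*sqrt( 14)/105, sqrt (15)/12,  sqrt ( 7 ) /7, sqrt( 5 )/5,7 * sqrt (11) /11,sqrt (11), 4.41,6, 7]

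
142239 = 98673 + 43566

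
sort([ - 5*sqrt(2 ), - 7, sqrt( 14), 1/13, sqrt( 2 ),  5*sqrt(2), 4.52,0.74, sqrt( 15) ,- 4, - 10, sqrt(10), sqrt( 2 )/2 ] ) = [ - 10,-5 * sqrt(2),- 7, - 4,  1/13, sqrt( 2) /2,0.74, sqrt( 2),sqrt( 10),sqrt(14 ), sqrt(15 ), 4.52, 5*sqrt(2)]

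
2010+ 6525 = 8535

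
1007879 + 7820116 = 8827995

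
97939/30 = 97939/30 = 3264.63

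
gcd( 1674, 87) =3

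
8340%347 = 12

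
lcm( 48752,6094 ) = 48752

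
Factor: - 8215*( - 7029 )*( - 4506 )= -260191016910 = - 2^1*3^3*5^1*11^1*31^1*53^1*71^1*751^1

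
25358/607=25358/607 = 41.78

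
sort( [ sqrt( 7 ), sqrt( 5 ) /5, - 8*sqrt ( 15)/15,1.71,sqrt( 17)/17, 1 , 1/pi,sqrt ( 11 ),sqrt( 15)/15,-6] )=[-6, - 8*sqrt( 15 )/15,sqrt( 17 ) /17,sqrt( 15)/15, 1/pi,sqrt(5)/5,1,1.71,sqrt( 7 ),sqrt( 11)]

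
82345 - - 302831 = 385176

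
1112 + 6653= 7765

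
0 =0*7389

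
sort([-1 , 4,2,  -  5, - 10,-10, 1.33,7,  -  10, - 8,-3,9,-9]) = [-10 , -10,-10, - 9,-8,-5,-3,-1,1.33,2, 4, 7, 9]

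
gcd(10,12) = 2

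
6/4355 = 6/4355 = 0.00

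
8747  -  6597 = 2150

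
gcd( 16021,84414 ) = 1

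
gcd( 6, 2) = 2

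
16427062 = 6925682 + 9501380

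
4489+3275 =7764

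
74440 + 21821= 96261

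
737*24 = 17688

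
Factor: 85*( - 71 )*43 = -5^1*17^1*43^1*71^1 = - 259505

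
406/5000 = 203/2500 = 0.08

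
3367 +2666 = 6033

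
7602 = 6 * 1267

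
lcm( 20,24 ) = 120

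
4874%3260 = 1614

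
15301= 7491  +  7810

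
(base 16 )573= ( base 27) 1OI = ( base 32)1BJ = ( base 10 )1395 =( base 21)339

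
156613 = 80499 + 76114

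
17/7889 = 17/7889 = 0.00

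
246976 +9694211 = 9941187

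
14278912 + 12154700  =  26433612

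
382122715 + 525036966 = 907159681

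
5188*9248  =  47978624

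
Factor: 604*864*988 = 515593728 = 2^9*3^3*13^1*19^1*151^1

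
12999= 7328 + 5671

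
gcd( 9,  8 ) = 1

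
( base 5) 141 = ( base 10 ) 46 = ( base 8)56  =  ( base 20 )26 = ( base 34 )1C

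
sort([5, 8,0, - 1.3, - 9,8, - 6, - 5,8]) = [ - 9, - 6,-5, - 1.3,0 , 5, 8,  8, 8] 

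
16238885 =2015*8059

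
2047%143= 45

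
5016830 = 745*6734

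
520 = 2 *260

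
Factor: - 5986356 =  - 2^2*3^1  *  659^1*757^1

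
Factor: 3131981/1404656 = 2^( - 4)*11^( - 1 )* 23^( - 1 )*347^( - 1 )*3131981^1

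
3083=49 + 3034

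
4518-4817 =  -299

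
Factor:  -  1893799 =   -  1893799^1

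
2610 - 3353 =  - 743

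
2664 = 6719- 4055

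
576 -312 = 264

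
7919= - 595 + 8514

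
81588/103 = 792 + 12/103 = 792.12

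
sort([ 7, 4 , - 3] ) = [ - 3,  4, 7]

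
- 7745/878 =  - 7745/878 =- 8.82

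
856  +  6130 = 6986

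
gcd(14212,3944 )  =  68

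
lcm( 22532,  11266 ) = 22532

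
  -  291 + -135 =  - 426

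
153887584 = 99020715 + 54866869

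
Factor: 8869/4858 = 1267/694 =2^( - 1)*7^1*181^1*347^( - 1 ) 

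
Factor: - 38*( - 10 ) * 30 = 11400 = 2^3*3^1 *5^2*19^1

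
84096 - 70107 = 13989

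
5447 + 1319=6766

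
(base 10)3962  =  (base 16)F7A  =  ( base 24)6l2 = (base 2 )111101111010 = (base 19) aia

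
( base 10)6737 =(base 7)25433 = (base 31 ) 70A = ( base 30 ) 7eh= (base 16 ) 1a51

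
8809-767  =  8042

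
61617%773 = 550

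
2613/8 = 326 + 5/8 = 326.62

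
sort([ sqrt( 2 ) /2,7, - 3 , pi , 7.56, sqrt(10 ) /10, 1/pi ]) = [ - 3,sqrt( 10)/10, 1/pi , sqrt(2 ) /2, pi,7, 7.56]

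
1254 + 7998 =9252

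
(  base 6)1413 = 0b101110001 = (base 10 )369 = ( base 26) E5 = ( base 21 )hc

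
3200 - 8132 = - 4932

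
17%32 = 17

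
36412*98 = 3568376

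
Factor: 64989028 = 2^2*13^1*17^1*73517^1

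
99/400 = 99/400 = 0.25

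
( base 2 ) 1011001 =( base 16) 59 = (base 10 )89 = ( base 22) 41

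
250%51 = 46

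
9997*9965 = 99620105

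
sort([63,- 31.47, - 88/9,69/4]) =[  -  31.47,  -  88/9,69/4, 63]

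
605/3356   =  605/3356 = 0.18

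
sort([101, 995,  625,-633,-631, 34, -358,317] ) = [ - 633, - 631, - 358, 34, 101, 317,  625,995] 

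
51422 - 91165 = -39743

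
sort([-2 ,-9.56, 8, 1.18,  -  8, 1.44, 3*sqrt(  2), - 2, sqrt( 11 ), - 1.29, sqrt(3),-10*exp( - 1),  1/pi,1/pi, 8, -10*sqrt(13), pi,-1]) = [- 10*sqrt(13), - 9.56,  -  8,- 10*exp (- 1), - 2, - 2, - 1.29, - 1, 1/pi,1/pi, 1.18, 1.44, sqrt(3), pi,  sqrt( 11),3*sqrt( 2 ),  8,8]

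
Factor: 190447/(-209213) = -43^2*103^1*209213^(-1)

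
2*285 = 570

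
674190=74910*9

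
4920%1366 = 822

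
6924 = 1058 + 5866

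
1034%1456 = 1034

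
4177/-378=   -12 +359/378 =-11.05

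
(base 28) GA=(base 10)458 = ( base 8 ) 712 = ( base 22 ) ki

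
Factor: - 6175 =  - 5^2 *13^1*19^1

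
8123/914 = 8123/914 = 8.89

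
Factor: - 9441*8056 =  - 76056696 =-2^3*3^2*19^1*53^1*1049^1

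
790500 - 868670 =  - 78170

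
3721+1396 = 5117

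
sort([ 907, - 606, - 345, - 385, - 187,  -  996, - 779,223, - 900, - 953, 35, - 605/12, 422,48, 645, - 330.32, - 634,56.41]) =[ - 996,-953, - 900 , - 779, - 634, - 606, - 385, - 345, - 330.32, - 187,-605/12, 35, 48, 56.41, 223, 422  ,  645, 907 ]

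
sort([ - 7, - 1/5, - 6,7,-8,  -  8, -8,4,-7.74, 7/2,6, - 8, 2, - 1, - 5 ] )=[  -  8, - 8,-8, -8,-7.74, - 7, - 6,-5  , - 1, - 1/5,2,7/2,4, 6 , 7]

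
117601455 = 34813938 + 82787517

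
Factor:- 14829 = -3^1*4943^1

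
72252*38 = 2745576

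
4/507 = 4/507 = 0.01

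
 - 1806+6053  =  4247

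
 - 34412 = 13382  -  47794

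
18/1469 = 18/1469 = 0.01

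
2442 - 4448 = - 2006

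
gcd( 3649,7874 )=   1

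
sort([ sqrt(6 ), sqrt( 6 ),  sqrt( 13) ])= [ sqrt( 6 ), sqrt(6),sqrt( 13) ] 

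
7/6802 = 7/6802  =  0.00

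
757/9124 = 757/9124 = 0.08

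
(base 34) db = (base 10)453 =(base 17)19B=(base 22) kd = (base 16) 1C5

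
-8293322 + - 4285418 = - 12578740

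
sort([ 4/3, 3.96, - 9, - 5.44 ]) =[ - 9, - 5.44,4/3,3.96 ] 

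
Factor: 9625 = 5^3 * 7^1*11^1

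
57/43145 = 57/43145 = 0.00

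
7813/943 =7813/943 = 8.29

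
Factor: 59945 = 5^1*19^1*631^1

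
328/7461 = 328/7461 = 0.04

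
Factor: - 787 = - 787^1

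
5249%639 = 137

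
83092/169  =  83092/169 = 491.67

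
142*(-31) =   -  4402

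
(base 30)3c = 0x66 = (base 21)4i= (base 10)102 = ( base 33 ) 33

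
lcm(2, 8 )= 8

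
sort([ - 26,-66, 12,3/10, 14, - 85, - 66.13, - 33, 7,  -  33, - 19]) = [ -85, - 66.13, - 66,-33, - 33,-26, - 19, 3/10, 7,  12,14]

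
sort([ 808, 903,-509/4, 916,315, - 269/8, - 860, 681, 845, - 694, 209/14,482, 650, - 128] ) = [  -  860,- 694, - 128,-509/4, - 269/8, 209/14, 315, 482, 650  ,  681, 808, 845, 903, 916]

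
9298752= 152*61176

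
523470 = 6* 87245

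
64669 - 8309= 56360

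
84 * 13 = 1092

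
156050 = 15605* 10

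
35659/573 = 35659/573 = 62.23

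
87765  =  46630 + 41135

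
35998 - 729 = 35269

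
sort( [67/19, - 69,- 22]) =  [-69, - 22,67/19]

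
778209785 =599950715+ 178259070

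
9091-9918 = - 827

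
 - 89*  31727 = -2823703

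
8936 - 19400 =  - 10464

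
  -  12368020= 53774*( - 230 ) 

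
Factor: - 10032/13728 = - 2^( - 1)*13^(- 1) * 19^1 =- 19/26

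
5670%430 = 80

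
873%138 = 45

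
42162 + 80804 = 122966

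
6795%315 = 180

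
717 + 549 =1266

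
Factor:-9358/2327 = -2^1*13^( - 1)*179^( - 1)*4679^1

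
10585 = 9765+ 820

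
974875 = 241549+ 733326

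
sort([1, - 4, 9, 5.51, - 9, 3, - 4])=[ - 9, - 4 , - 4, 1, 3 , 5.51, 9]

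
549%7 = 3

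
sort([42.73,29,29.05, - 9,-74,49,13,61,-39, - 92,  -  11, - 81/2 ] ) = [ - 92, - 74,-81/2, - 39 , - 11 , - 9, 13, 29,29.05,42.73,49, 61]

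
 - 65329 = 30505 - 95834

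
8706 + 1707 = 10413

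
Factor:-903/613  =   - 3^1*7^1*43^1*613^(  -  1) 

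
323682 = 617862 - 294180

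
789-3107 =-2318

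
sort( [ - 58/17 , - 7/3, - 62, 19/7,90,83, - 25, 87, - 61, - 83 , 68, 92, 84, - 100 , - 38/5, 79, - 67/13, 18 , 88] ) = [ - 100, - 83, - 62,-61,-25, - 38/5,-67/13, - 58/17, - 7/3, 19/7,18, 68,79, 83, 84,87, 88, 90,92 ]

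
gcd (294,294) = 294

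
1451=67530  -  66079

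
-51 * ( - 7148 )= 364548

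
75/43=1 + 32/43 = 1.74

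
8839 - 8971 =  - 132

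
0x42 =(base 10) 66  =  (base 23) 2k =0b1000010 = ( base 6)150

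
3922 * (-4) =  - 15688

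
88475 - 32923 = 55552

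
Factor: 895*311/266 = 2^( - 1)*5^1 * 7^( - 1)*19^(-1)*179^1*311^1 = 278345/266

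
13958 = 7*1994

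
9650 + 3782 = 13432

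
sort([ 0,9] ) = [0,9 ]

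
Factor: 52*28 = 2^4 *7^1*13^1 =1456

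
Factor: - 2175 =  -  3^1*5^2*29^1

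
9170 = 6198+2972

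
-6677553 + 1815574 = -4861979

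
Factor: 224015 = 5^1* 11^1 * 4073^1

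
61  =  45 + 16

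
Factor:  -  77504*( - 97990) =7594616960 = 2^7* 5^1*7^1 *41^1*173^1*239^1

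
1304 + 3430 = 4734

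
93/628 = 93/628 =0.15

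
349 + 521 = 870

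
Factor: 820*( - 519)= - 425580 = -2^2*3^1*5^1*41^1*173^1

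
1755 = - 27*( - 65)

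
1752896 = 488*3592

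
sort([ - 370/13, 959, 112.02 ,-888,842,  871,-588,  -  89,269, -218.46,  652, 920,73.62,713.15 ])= [-888,-588, - 218.46, - 89, - 370/13,  73.62 , 112.02, 269,652, 713.15,842,871,920 , 959 ] 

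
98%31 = 5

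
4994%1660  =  14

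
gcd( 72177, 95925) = 3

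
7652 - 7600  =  52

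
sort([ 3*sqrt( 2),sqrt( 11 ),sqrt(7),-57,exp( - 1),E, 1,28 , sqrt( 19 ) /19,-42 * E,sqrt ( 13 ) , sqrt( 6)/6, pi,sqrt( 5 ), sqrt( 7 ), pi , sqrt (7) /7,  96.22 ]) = [  -  42*E,-57,sqrt( 19 ) /19, exp (-1),sqrt(7 ) /7,sqrt(6) /6,1 , sqrt( 5),  sqrt( 7 ), sqrt( 7 ),  E,pi, pi,sqrt(11 ),sqrt( 13 ), 3*sqrt( 2),28,96.22 ]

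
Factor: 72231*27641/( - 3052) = - 1996537071/3052  =  - 2^( - 2 )*3^1*7^( - 1)*109^( - 1 ) * 131^1 * 211^1*24077^1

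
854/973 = 122/139 = 0.88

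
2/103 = 2/103  =  0.02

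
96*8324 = 799104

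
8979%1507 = 1444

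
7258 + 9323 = 16581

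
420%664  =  420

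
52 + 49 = 101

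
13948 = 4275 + 9673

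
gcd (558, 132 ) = 6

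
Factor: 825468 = 2^2*3^1*7^1*31^1*317^1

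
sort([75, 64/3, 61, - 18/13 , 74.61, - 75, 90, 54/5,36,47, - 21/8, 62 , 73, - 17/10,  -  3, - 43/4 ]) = [ - 75, - 43/4,-3, - 21/8, - 17/10, - 18/13,54/5,64/3,36,47,61,62,73, 74.61,75,90]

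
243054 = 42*5787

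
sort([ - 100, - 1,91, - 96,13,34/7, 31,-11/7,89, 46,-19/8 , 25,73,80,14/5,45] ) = [ - 100, - 96, - 19/8 , - 11/7, - 1 , 14/5, 34/7,13, 25,31, 45,46,73 , 80,  89,91] 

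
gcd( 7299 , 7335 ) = 9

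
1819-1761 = 58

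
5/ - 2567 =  - 5/2567=-0.00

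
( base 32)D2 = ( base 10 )418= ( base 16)1a2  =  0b110100010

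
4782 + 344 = 5126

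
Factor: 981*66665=65398365 = 3^2*5^1*67^1 *109^1*199^1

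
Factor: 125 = 5^3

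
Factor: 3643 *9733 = 35457319 = 3643^1*9733^1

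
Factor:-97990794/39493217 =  - 2^1*3^2* 11^1* 67^ (-1 )*494903^1*589451^(  -  1 )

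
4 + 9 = 13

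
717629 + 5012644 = 5730273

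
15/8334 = 5/2778 = 0.00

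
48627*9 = 437643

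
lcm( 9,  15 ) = 45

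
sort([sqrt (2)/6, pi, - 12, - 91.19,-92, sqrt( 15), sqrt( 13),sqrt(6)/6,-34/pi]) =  [ - 92 , - 91.19,-12,  -  34/pi, sqrt(2) /6,  sqrt( 6)/6, pi, sqrt(13),sqrt(15 )]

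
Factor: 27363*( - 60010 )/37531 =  - 2^1*3^1*5^1*7^1*13^(-1 )*17^1*353^1*1303^1*2887^( - 1)  =  - 1642053630/37531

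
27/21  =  9/7 = 1.29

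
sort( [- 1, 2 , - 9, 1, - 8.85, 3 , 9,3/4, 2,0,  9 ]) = [ - 9, - 8.85, - 1,  0, 3/4,1 , 2, 2 , 3,9, 9] 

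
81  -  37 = 44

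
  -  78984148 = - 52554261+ -26429887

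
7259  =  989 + 6270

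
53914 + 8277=62191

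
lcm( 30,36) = 180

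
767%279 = 209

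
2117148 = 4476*473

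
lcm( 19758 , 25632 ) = 948384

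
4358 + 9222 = 13580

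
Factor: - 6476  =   - 2^2*1619^1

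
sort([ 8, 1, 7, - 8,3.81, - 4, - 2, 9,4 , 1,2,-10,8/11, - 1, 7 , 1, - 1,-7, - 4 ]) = [ - 10, - 8, - 7,- 4, - 4, - 2, - 1, - 1,8/11,1, 1, 1,2 , 3.81,4,7,7,8,9]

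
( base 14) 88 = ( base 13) 93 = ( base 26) 4G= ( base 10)120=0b1111000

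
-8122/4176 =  - 2 +115/2088 = -1.94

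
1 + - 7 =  - 6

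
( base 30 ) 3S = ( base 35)3d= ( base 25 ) 4i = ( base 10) 118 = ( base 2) 1110110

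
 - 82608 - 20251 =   -  102859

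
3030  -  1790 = 1240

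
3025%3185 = 3025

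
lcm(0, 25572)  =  0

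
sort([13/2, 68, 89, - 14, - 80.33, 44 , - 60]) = [ - 80.33,  -  60,  -  14,13/2,44,68,89 ]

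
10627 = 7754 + 2873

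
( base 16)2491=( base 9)13751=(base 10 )9361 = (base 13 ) 4351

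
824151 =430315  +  393836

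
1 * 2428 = 2428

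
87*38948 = 3388476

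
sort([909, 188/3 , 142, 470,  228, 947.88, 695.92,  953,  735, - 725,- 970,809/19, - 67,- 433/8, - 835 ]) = [ - 970,  -  835, - 725, - 67,-433/8, 809/19, 188/3,142,228, 470, 695.92,  735, 909,947.88, 953]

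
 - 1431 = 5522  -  6953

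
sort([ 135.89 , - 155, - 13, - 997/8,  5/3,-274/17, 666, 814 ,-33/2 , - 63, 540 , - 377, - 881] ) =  [ - 881, -377, -155,- 997/8, - 63, - 33/2 , - 274/17, - 13 , 5/3, 135.89,540, 666,814 ]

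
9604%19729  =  9604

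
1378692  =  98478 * 14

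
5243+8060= 13303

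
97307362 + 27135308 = 124442670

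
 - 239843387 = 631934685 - 871778072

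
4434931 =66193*67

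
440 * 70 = 30800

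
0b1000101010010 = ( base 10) 4434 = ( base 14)188a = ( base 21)A13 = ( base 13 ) 2031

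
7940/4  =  1985 = 1985.00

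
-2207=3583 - 5790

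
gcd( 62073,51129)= 171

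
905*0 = 0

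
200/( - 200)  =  -1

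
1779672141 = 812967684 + 966704457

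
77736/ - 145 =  - 77736/145=- 536.11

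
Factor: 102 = 2^1 * 3^1 * 17^1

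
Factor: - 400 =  - 2^4*5^2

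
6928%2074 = 706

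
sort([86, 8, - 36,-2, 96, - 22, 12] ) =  [ - 36, - 22, - 2,  8, 12, 86, 96]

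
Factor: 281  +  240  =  521^1 =521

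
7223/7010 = 7223/7010 = 1.03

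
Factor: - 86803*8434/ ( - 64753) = 2^1*13^( -1)*17^(-1)*61^1*293^( - 1)*1423^1 * 4217^1 = 732096502/64753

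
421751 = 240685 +181066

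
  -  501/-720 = 167/240 =0.70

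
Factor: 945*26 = 24570 = 2^1*3^3*5^1 * 7^1* 13^1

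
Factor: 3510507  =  3^1*7^2*11^1*13^1*167^1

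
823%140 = 123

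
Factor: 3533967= 3^2 * 392663^1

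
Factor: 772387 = 7^2*11^1*1433^1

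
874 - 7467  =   - 6593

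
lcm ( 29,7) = 203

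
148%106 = 42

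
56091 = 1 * 56091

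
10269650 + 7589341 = 17858991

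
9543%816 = 567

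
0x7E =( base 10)126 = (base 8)176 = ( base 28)4e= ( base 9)150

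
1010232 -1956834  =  -946602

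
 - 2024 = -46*44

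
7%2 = 1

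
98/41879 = 98/41879 =0.00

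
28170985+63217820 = 91388805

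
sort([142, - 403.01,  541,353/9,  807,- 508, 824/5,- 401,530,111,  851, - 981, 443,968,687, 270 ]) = [ - 981, - 508, - 403.01,  -  401, 353/9,111,142, 824/5,270,443,530, 541, 687,807,851,968]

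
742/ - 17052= - 1 + 1165/1218= - 0.04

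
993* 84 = 83412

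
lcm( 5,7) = 35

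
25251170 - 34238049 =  - 8986879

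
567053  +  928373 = 1495426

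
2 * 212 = 424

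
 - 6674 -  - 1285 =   -  5389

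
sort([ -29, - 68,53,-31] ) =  [ - 68,-31,-29,53] 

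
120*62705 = 7524600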